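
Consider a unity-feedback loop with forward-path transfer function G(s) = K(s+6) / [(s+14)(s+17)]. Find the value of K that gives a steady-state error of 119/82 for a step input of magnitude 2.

15

System type = 0 (no poles at s=0).
K_p = lim_{s→0} G(s) = K·6 / (14·17) = (3/119)·K.
e_ss = 2/(1 + K_p) = 119/82 ⇒ 1 + (3/119)·K = 164/119 ⇒ K = 15.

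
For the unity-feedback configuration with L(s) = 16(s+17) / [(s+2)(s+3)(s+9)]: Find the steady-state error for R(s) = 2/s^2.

System type = 0 (no poles at s=0).
K_v = lim_{s→0} s·L(s) = 0; the steady-state error to this ramp input grows without bound.

infinity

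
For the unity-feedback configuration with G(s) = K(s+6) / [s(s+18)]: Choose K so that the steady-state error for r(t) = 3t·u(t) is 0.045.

System type = 1 (one pole at s=0).
K_v = lim_{s→0} s·G(s) = K·6 / (18) = (1/3)·K.
e_ss = 3/K_v = 0.045 ⇒ K_v = 200/3 ⇒ K = (200/3)/(1/3) = 200.

200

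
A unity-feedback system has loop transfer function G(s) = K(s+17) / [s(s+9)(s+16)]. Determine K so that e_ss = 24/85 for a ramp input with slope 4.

One free integrator in G(s): this is a type 1 system.
K_v = lim_{s→0} s·G(s) = K·17 / (9·16) = (17/144)·K.
e_ss = 4/K_v = 24/85 ⇒ K_v = 85/6 ⇒ K = (85/6)/(17/144) = 120.

120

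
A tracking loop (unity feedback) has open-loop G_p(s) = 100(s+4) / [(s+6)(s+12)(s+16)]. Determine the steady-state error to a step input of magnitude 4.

System type = 0 (no poles at s=0).
K_p = lim_{s→0} G_p(s) = 100·4 / (6·12·16) = 25/72.
e_ss = 4/(1 + K_p) = 4/(97/72) = 288/97.

288/97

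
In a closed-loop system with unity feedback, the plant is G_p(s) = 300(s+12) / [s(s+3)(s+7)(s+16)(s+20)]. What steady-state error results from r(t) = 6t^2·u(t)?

infinity

One free integrator in G_p(s): this is a type 1 system.
K_a = lim_{s→0} s^2·G_p(s) = 0; the steady-state error to this parabolic input grows without bound.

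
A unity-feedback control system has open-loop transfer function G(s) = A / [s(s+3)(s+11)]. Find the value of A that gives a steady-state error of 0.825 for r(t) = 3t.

One free integrator in G(s): this is a type 1 system.
K_v = lim_{s→0} s·G(s) = A / (3·11) = (1/33)·A.
e_ss = 3/K_v = 0.825 ⇒ K_v = 40/11 ⇒ A = (40/11)/(1/33) = 120.

120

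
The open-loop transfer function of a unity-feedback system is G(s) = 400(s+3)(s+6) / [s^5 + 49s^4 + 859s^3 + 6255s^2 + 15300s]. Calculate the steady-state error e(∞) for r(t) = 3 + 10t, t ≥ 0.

21.25

Lowest-order denominator term is 15300s, so the open loop has 1 pole at the origin → type 1 system. Taking each input component in turn:
  • 3: tracked with zero error.
  • 10t: e_ss = 10/K_v with K_v=8/17 → 21.25.
Total e_ss = 21.25.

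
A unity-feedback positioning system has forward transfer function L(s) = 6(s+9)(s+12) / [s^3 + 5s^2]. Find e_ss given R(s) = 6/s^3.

Factoring s^2 from the denominator leaves a polynomial with constant term 5, so the system is type 2.
K_a = lim_{s→0} s^2·L(s) = 6·9·12 / 5 = 129.6.
r(t) = 3t^2 gives R(s) = 6/s^3.
e_ss = 6/K_a = 6/129.6 = 5/108.

5/108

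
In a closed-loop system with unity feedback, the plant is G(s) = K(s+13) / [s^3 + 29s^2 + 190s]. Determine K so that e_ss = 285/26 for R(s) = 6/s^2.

The denominator has no term below 190s — 1 pole at s=0, type 1.
K_v = lim_{s→0} s·G(s) = K·13 / 190 = (13/190)·K.
e_ss = 6/K_v = 285/26 ⇒ K_v = 52/95 ⇒ K = (52/95)/(13/190) = 8.

8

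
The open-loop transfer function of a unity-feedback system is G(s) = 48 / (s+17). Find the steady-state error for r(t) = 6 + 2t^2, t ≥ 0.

infinity

System type = 0 (no poles at s=0). By superposition:
  • 6: e_ss = 6/(1+K_p) with K_p=48/17 → 102/65.
  • 2t^2: a type-0 system cannot track it, e_ss → ∞.
The unbounded component dominates.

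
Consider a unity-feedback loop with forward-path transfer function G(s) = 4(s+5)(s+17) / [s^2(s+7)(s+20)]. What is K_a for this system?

System type = 2 (two poles at s=0).
K_a = lim_{s→0} s^2·G(s) = 4·5·17 / (7·20) = 17/7.

17/7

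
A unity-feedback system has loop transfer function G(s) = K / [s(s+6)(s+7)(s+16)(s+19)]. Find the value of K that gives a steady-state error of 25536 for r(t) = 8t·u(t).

One free integrator in G(s): this is a type 1 system.
K_v = lim_{s→0} s·G(s) = K / (6·7·16·19) = (1/12768)·K.
e_ss = 8/K_v = 25536 ⇒ K_v = 1/3192 ⇒ K = (1/3192)/(1/12768) = 4.

4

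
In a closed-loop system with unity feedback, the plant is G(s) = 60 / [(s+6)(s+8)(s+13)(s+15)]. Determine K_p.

1/156

G(s) has no factors of s in the denominator, so the system is type 0.
K_p = lim_{s→0} G(s) = 60 / (6·8·13·15) = 1/156.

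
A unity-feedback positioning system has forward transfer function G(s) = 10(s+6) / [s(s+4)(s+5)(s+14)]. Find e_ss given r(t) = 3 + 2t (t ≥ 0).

28/3

The open loop has one pole at the origin → type 1 system. Treating each term separately:
  • 3: tracked with zero error.
  • 2t: e_ss = 2/K_v with K_v=3/14 → 28/3.
Total e_ss = 28/3.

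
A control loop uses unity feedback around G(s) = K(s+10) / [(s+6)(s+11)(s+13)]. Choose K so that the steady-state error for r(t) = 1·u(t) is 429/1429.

200

G(s) has no factors of s in the denominator, so the system is type 0.
K_p = lim_{s→0} G(s) = K·10 / (6·11·13) = (5/429)·K.
e_ss = 1/(1 + K_p) = 429/1429 ⇒ 1 + (5/429)·K = 1429/429 ⇒ K = 200.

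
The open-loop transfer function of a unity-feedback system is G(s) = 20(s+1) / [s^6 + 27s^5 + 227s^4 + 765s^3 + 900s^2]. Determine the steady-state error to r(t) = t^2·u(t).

Factoring s^2 from the denominator leaves a polynomial with constant term 900, so the system is type 2.
K_a = lim_{s→0} s^2·G(s) = 20·1 / 900 = 1/45.
r(t) = t^2 gives R(s) = 2/s^3.
e_ss = 2/K_a = 2/(1/45) = 90.

90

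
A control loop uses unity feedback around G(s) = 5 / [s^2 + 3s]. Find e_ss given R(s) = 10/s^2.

Factoring s from the denominator leaves a polynomial with constant term 3, so the system is type 1.
K_v = lim_{s→0} s·G(s) = 5 / 3 = 5/3.
e_ss = 10/K_v = 10/(5/3) = 6.

6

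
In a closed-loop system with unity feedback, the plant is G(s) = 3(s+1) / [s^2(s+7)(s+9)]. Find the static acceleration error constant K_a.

System type = 2 (two poles at s=0).
K_a = lim_{s→0} s^2·G(s) = 3·1 / (7·9) = 1/21.

1/21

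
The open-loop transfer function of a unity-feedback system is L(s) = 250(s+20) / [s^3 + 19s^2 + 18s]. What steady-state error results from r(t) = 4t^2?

Factoring s from the denominator leaves a polynomial with constant term 18, so the system is type 1.
K_a = lim_{s→0} s^2·L(s) = 0; the steady-state error to this parabolic input grows without bound.

infinity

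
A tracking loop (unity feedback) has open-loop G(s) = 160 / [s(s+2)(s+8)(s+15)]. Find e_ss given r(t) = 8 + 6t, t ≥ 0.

9

G(s) has one factor of s in the denominator, so the system is type 1. Taking each input component in turn:
  • 8: tracked with zero error.
  • 6t: e_ss = 6/K_v with K_v=2/3 → 9.
Total e_ss = 9.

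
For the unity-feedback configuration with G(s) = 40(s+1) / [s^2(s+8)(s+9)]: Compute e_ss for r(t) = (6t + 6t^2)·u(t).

Two free integrators in G(s): this is a type 2 system. Taking each input component in turn:
  • 6t: tracked with zero error.
  • 6t^2: e_ss = 12/K_a with K_a=5/9 → 21.6.
Total e_ss = 21.6.

21.6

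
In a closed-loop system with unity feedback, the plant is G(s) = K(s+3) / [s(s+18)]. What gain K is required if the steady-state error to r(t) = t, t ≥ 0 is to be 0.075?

80

One free integrator in G(s): this is a type 1 system.
K_v = lim_{s→0} s·G(s) = K·3 / (18) = (1/6)·K.
e_ss = 1/K_v = 0.075 ⇒ K_v = 40/3 ⇒ K = (40/3)/(1/6) = 80.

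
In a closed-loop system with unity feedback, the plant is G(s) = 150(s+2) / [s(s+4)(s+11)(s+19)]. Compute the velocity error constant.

75/209

G(s) has one factor of s in the denominator, so the system is type 1.
K_v = lim_{s→0} s·G(s) = 150·2 / (4·11·19) = 75/209.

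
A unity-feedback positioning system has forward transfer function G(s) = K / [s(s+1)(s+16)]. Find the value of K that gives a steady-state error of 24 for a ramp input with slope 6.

4

One free integrator in G(s): this is a type 1 system.
K_v = lim_{s→0} s·G(s) = K / (1·16) = 0.0625·K.
e_ss = 6/K_v = 24 ⇒ K_v = 0.25 ⇒ K = 0.25/0.0625 = 4.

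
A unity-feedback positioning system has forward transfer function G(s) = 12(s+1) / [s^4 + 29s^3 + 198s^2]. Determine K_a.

2/33

Lowest-order denominator term is 198s^2, so the open loop has 2 poles at the origin → type 2 system.
K_a = lim_{s→0} s^2·G(s) = 12·1 / 198 = 2/33.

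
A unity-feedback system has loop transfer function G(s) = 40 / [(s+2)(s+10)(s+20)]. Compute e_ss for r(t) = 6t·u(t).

System type = 0 (no poles at s=0).
K_v = lim_{s→0} s·G(s) = 0; the steady-state error to this ramp input grows without bound.

infinity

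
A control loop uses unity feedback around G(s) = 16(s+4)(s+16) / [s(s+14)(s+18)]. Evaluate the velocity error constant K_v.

256/63

System type = 1 (one pole at s=0).
K_v = lim_{s→0} s·G(s) = 16·4·16 / (14·18) = 256/63.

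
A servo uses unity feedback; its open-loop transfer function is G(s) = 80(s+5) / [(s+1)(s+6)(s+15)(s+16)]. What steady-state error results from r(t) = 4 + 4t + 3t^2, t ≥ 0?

infinity

The open loop has no poles at the origin → type 0 system. By superposition:
  • 4: e_ss = 4/(1+K_p) with K_p=5/18 → 72/23.
  • 4t: a type-0 system cannot track it, e_ss → ∞.
  • 3t^2: a type-0 system cannot track it, e_ss → ∞.
The unbounded component dominates.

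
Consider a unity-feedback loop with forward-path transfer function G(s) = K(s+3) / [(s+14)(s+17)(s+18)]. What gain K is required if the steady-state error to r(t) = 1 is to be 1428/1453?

No free integrators in G(s): this is a type 0 system.
K_p = lim_{s→0} G(s) = K·3 / (14·17·18) = (1/1428)·K.
e_ss = 1/(1 + K_p) = 1428/1453 ⇒ 1 + (1/1428)·K = 1453/1428 ⇒ K = 25.

25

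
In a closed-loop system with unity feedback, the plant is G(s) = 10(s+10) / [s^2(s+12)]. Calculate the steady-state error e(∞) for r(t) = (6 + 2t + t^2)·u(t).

0.24

The open loop has two poles at the origin → type 2 system. Taking each input component in turn:
  • 6: tracked with zero error.
  • 2t: tracked with zero error.
  • t^2: e_ss = 2/K_a with K_a=25/3 → 0.24.
Total e_ss = 0.24.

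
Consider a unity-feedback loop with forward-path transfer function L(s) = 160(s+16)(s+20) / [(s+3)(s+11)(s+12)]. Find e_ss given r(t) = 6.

L(s) has no factors of s in the denominator, so the system is type 0.
K_p = lim_{s→0} L(s) = 160·16·20 / (3·11·12) = 12800/99.
e_ss = 6/(1 + K_p) = 6/(12899/99) = 594/12899.

594/12899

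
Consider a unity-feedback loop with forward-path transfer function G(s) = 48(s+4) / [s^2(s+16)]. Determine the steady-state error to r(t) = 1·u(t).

Two free integrators in G(s): this is a type 2 system.
K_p = ∞ for a type-2 system; e_ss to a step is zero.

0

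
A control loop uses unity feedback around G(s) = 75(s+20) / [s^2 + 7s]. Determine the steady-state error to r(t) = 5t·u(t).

Factoring s from the denominator leaves a polynomial with constant term 7, so the system is type 1.
K_v = lim_{s→0} s·G(s) = 75·20 / 7 = 1500/7.
e_ss = 5/K_v = 5/(1500/7) = 7/300.

7/300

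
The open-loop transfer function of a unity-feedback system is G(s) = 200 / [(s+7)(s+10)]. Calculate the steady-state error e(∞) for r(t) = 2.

System type = 0 (no poles at s=0).
K_p = lim_{s→0} G(s) = 200 / (7·10) = 20/7.
e_ss = 2/(1 + K_p) = 2/(27/7) = 14/27.

14/27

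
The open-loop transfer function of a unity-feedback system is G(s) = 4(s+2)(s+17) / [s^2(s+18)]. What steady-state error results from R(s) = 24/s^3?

System type = 2 (two poles at s=0).
K_a = lim_{s→0} s^2·G(s) = 4·2·17 / (18) = 68/9.
r(t) = 12t^2 gives R(s) = 24/s^3.
e_ss = 24/K_a = 24/(68/9) = 54/17.

54/17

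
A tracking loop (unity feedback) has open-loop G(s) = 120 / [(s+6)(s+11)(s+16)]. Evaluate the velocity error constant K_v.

0

No free integrators in G(s): this is a type 0 system.
K_v = lim_{s→0} s·G(s) = 0 (the extra factor of s kills the finite limit).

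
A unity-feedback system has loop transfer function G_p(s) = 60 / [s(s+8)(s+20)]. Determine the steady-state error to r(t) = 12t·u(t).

G_p(s) has one factor of s in the denominator, so the system is type 1.
K_v = lim_{s→0} s·G_p(s) = 60 / (8·20) = 0.375.
e_ss = 12/K_v = 12/0.375 = 32.

32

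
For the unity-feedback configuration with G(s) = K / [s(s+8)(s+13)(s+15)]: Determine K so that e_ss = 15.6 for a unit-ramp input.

The open loop has one pole at the origin → type 1 system.
K_v = lim_{s→0} s·G(s) = K / (8·13·15) = (1/1560)·K.
e_ss = 1/K_v = 15.6 ⇒ K_v = 5/78 ⇒ K = (5/78)/(1/1560) = 100.

100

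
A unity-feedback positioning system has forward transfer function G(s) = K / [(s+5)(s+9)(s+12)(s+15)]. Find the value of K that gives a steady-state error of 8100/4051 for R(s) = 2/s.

2

No free integrators in G(s): this is a type 0 system.
K_p = lim_{s→0} G(s) = K / (5·9·12·15) = (1/8100)·K.
e_ss = 2/(1 + K_p) = 8100/4051 ⇒ 1 + (1/8100)·K = 4051/4050 ⇒ K = 2.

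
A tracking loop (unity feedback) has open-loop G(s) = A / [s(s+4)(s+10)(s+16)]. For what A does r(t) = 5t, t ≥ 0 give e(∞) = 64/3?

150

The open loop has one pole at the origin → type 1 system.
K_v = lim_{s→0} s·G(s) = A / (4·10·16) = (1/640)·A.
e_ss = 5/K_v = 64/3 ⇒ K_v = 15/64 ⇒ A = (15/64)/(1/640) = 150.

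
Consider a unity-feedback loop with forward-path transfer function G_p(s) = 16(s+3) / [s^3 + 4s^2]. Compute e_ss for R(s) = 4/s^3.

1/3

The denominator has no term below 4s^2 — 2 poles at s=0, type 2.
K_a = lim_{s→0} s^2·G_p(s) = 16·3 / 4 = 12.
r(t) = 2t^2 gives R(s) = 4/s^3.
e_ss = 4/K_a = 4/12 = 1/3.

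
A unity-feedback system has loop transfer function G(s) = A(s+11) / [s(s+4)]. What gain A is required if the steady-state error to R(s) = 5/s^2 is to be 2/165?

150

System type = 1 (one pole at s=0).
K_v = lim_{s→0} s·G(s) = A·11 / (4) = 2.75·A.
e_ss = 5/K_v = 2/165 ⇒ K_v = 412.5 ⇒ A = 412.5/2.75 = 150.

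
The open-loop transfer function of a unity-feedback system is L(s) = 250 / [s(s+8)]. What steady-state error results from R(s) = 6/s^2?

0.192

System type = 1 (one pole at s=0).
K_v = lim_{s→0} s·L(s) = 250 / (8) = 31.25.
e_ss = 6/K_v = 6/31.25 = 0.192.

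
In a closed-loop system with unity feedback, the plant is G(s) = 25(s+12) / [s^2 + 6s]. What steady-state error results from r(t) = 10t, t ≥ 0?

Factoring s from the denominator leaves a polynomial with constant term 6, so the system is type 1.
K_v = lim_{s→0} s·G(s) = 25·12 / 6 = 50.
e_ss = 10/K_v = 10/50 = 0.2.

0.2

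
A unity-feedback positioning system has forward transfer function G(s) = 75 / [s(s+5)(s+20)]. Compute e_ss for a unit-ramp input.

4/3

G(s) has one factor of s in the denominator, so the system is type 1.
K_v = lim_{s→0} s·G(s) = 75 / (5·20) = 0.75.
e_ss = 1/K_v = 1/0.75 = 4/3.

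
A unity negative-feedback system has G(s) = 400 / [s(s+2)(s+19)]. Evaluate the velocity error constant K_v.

One free integrator in G(s): this is a type 1 system.
K_v = lim_{s→0} s·G(s) = 400 / (2·19) = 200/19.

200/19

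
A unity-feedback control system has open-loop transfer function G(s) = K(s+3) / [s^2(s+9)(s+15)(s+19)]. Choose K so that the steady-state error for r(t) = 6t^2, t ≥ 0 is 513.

20

System type = 2 (two poles at s=0).
K_a = lim_{s→0} s^2·G(s) = K·3 / (9·15·19) = (1/855)·K.
e_ss = 12/K_a = 513 ⇒ K_a = 4/171 ⇒ K = (4/171)/(1/855) = 20.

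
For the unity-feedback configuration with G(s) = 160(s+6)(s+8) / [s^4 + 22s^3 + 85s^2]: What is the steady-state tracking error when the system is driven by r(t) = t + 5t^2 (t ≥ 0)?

85/768

The denominator has no term below 85s^2 — 2 poles at s=0, type 2. By superposition:
  • t: tracked with zero error.
  • 5t^2: e_ss = 10/K_a with K_a=1536/17 → 85/768.
Total e_ss = 85/768.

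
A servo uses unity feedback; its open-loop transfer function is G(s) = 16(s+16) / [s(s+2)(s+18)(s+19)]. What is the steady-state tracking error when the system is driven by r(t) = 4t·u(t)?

The open loop has one pole at the origin → type 1 system.
K_v = lim_{s→0} s·G(s) = 16·16 / (2·18·19) = 64/171.
e_ss = 4/K_v = 4/(64/171) = 10.6875.

10.6875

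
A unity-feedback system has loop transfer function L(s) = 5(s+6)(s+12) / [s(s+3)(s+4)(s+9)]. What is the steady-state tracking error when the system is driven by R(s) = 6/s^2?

One free integrator in L(s): this is a type 1 system.
K_v = lim_{s→0} s·L(s) = 5·6·12 / (3·4·9) = 10/3.
e_ss = 6/K_v = 6/(10/3) = 1.8.

1.8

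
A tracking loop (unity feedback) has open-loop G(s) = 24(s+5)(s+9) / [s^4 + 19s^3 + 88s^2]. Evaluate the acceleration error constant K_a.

135/11

The denominator has no term below 88s^2 — 2 poles at s=0, type 2.
K_a = lim_{s→0} s^2·G(s) = 24·5·9 / 88 = 135/11.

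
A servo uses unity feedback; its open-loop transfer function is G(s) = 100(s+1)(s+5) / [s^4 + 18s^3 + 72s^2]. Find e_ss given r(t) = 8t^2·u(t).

The denominator has no term below 72s^2 — 2 poles at s=0, type 2.
K_a = lim_{s→0} s^2·G(s) = 100·1·5 / 72 = 125/18.
r(t) = 8t^2 gives R(s) = 16/s^3.
e_ss = 16/K_a = 16/(125/18) = 2.304.

2.304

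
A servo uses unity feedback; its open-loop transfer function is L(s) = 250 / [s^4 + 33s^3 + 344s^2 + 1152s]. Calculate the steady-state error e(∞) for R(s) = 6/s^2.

The denominator has no term below 1152s — 1 pole at s=0, type 1.
K_v = lim_{s→0} s·L(s) = 250 / 1152 = 125/576.
e_ss = 6/K_v = 6/(125/576) = 27.648.

27.648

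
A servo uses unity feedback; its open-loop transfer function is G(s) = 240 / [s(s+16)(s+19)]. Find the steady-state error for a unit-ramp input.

One free integrator in G(s): this is a type 1 system.
K_v = lim_{s→0} s·G(s) = 240 / (16·19) = 15/19.
e_ss = 1/K_v = 1/(15/19) = 19/15.

19/15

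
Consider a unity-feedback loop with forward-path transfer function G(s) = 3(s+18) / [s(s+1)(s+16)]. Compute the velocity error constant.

3.375

The open loop has one pole at the origin → type 1 system.
K_v = lim_{s→0} s·G(s) = 3·18 / (1·16) = 3.375.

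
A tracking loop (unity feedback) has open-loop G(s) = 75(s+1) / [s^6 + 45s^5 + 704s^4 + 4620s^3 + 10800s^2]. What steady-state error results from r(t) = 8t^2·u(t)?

Lowest-order denominator term is 10800s^2, so the open loop has 2 poles at the origin → type 2 system.
K_a = lim_{s→0} s^2·G(s) = 75·1 / 10800 = 1/144.
r(t) = 8t^2 gives R(s) = 16/s^3.
e_ss = 16/K_a = 16/(1/144) = 2304.

2304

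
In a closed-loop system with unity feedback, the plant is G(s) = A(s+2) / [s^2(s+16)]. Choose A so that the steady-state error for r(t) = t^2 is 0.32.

G(s) has two factors of s in the denominator, so the system is type 2.
K_a = lim_{s→0} s^2·G(s) = A·2 / (16) = 0.125·A.
e_ss = 2/K_a = 0.32 ⇒ K_a = 6.25 ⇒ A = 6.25/0.125 = 50.

50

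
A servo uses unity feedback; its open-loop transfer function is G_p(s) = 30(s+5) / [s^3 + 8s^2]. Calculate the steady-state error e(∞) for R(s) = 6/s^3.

0.32

Factoring s^2 from the denominator leaves a polynomial with constant term 8, so the system is type 2.
K_a = lim_{s→0} s^2·G_p(s) = 30·5 / 8 = 18.75.
r(t) = 3t^2 gives R(s) = 6/s^3.
e_ss = 6/K_a = 6/18.75 = 0.32.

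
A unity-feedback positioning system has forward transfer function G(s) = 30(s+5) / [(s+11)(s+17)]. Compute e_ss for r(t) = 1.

187/337

System type = 0 (no poles at s=0).
K_p = lim_{s→0} G(s) = 30·5 / (11·17) = 150/187.
e_ss = 1/(1 + K_p) = 1/(337/187) = 187/337.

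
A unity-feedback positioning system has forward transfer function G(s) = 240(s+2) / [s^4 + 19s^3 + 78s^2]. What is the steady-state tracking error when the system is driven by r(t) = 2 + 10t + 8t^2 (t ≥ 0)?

Factoring s^2 from the denominator leaves a polynomial with constant term 78, so the system is type 2. By superposition:
  • 2: tracked with zero error.
  • 10t: tracked with zero error.
  • 8t^2: e_ss = 16/K_a with K_a=80/13 → 2.6.
Total e_ss = 2.6.

2.6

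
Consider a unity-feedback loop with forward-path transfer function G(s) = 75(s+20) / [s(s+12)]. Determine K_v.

125

One free integrator in G(s): this is a type 1 system.
K_v = lim_{s→0} s·G(s) = 75·20 / (12) = 125.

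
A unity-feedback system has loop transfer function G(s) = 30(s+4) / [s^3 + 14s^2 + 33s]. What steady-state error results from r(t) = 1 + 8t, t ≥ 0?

The denominator has no term below 33s — 1 pole at s=0, type 1. By superposition:
  • 1: tracked with zero error.
  • 8t: e_ss = 8/K_v with K_v=40/11 → 2.2.
Total e_ss = 2.2.

2.2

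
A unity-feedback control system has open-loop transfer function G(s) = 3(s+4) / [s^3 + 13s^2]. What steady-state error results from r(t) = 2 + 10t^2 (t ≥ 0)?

Lowest-order denominator term is 13s^2, so the open loop has 2 poles at the origin → type 2 system. Treating each term separately:
  • 2: tracked with zero error.
  • 10t^2: e_ss = 20/K_a with K_a=12/13 → 65/3.
Total e_ss = 65/3.

65/3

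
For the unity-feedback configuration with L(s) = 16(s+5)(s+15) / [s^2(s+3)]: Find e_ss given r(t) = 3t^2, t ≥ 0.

0.015

System type = 2 (two poles at s=0).
K_a = lim_{s→0} s^2·L(s) = 16·5·15 / (3) = 400.
r(t) = 3t^2 gives R(s) = 6/s^3.
e_ss = 6/K_a = 6/400 = 0.015.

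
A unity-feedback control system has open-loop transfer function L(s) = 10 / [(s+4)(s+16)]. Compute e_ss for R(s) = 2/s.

64/37

L(s) has no factors of s in the denominator, so the system is type 0.
K_p = lim_{s→0} L(s) = 10 / (4·16) = 5/32.
e_ss = 2/(1 + K_p) = 2/(37/32) = 64/37.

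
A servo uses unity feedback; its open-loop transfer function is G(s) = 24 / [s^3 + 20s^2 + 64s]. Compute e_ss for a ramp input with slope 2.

16/3

The denominator has no term below 64s — 1 pole at s=0, type 1.
K_v = lim_{s→0} s·G(s) = 24 / 64 = 0.375.
e_ss = 2/K_v = 2/0.375 = 16/3.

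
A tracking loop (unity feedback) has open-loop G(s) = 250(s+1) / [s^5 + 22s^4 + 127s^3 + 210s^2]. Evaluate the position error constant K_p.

K_p = lim_{s→0} G(s); with 2 poles at the origin the limit diverges, so K_p = ∞.

infinity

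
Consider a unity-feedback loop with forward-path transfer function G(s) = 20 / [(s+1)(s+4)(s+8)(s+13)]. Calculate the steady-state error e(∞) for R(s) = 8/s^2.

No free integrators in G(s): this is a type 0 system.
K_v = lim_{s→0} s·G(s) = 0; the steady-state error to this ramp input grows without bound.

infinity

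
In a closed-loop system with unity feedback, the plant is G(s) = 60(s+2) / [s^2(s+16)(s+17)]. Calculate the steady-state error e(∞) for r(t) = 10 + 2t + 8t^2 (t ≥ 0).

544/15

Two free integrators in G(s): this is a type 2 system. Taking each input component in turn:
  • 10: tracked with zero error.
  • 2t: tracked with zero error.
  • 8t^2: e_ss = 16/K_a with K_a=15/34 → 544/15.
Total e_ss = 544/15.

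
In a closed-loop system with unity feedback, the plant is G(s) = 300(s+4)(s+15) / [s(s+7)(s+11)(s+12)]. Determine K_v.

The open loop has one pole at the origin → type 1 system.
K_v = lim_{s→0} s·G(s) = 300·4·15 / (7·11·12) = 1500/77.

1500/77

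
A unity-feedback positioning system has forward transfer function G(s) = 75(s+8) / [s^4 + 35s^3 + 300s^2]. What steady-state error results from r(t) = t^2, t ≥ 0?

1

Factoring s^2 from the denominator leaves a polynomial with constant term 300, so the system is type 2.
K_a = lim_{s→0} s^2·G(s) = 75·8 / 300 = 2.
r(t) = t^2 gives R(s) = 2/s^3.
e_ss = 2/K_a = 2/2 = 1.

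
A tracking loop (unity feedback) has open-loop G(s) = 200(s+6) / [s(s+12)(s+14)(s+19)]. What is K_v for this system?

50/133

The open loop has one pole at the origin → type 1 system.
K_v = lim_{s→0} s·G(s) = 200·6 / (12·14·19) = 50/133.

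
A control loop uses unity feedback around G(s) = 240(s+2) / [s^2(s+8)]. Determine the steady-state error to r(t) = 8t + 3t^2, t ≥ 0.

0.1

Two free integrators in G(s): this is a type 2 system. By superposition:
  • 8t: tracked with zero error.
  • 3t^2: e_ss = 6/K_a with K_a=60 → 0.1.
Total e_ss = 0.1.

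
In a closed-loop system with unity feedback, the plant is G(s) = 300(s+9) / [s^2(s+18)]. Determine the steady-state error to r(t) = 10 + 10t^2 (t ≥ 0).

2/15

System type = 2 (two poles at s=0). By superposition:
  • 10: tracked with zero error.
  • 10t^2: e_ss = 20/K_a with K_a=150 → 2/15.
Total e_ss = 2/15.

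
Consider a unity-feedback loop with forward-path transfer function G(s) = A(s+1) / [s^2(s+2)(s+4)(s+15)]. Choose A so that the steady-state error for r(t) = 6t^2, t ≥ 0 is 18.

System type = 2 (two poles at s=0).
K_a = lim_{s→0} s^2·G(s) = A·1 / (2·4·15) = (1/120)·A.
e_ss = 12/K_a = 18 ⇒ K_a = 2/3 ⇒ A = (2/3)/(1/120) = 80.

80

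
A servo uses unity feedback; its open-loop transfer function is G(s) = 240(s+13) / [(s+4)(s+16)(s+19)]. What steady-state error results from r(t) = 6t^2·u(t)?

G(s) has no factors of s in the denominator, so the system is type 0.
K_a = lim_{s→0} s^2·G(s) = 0; the steady-state error to this parabolic input grows without bound.

infinity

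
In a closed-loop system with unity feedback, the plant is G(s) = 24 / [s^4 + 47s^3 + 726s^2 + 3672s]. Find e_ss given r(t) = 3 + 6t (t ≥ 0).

918

Lowest-order denominator term is 3672s, so the open loop has 1 pole at the origin → type 1 system. Taking each input component in turn:
  • 3: tracked with zero error.
  • 6t: e_ss = 6/K_v with K_v=1/153 → 918.
Total e_ss = 918.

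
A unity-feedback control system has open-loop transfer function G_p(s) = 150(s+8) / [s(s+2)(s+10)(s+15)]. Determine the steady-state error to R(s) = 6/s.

0

G_p(s) has one factor of s in the denominator, so the system is type 1.
A type-1 system has K_p = ∞, so it tracks a step input with zero steady-state error.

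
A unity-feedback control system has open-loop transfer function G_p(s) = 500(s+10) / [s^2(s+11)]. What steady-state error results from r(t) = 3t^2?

0.0132

G_p(s) has two factors of s in the denominator, so the system is type 2.
K_a = lim_{s→0} s^2·G_p(s) = 500·10 / (11) = 5000/11.
r(t) = 3t^2 gives R(s) = 6/s^3.
e_ss = 6/K_a = 6/(5000/11) = 0.0132.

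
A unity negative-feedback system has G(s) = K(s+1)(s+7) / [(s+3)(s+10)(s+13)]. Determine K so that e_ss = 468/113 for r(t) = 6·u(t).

25

System type = 0 (no poles at s=0).
K_p = lim_{s→0} G(s) = K·1·7 / (3·10·13) = (7/390)·K.
e_ss = 6/(1 + K_p) = 468/113 ⇒ 1 + (7/390)·K = 113/78 ⇒ K = 25.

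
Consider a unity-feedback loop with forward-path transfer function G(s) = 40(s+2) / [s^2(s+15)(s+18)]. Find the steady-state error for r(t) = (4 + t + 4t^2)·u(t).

27

The open loop has two poles at the origin → type 2 system. By superposition:
  • 4: tracked with zero error.
  • t: tracked with zero error.
  • 4t^2: e_ss = 8/K_a with K_a=8/27 → 27.
Total e_ss = 27.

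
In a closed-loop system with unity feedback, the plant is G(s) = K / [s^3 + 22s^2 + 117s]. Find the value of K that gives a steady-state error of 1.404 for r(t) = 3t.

The denominator has no term below 117s — 1 pole at s=0, type 1.
K_v = lim_{s→0} s·G(s) = K / 117 = (1/117)·K.
e_ss = 3/K_v = 1.404 ⇒ K_v = 250/117 ⇒ K = (250/117)/(1/117) = 250.

250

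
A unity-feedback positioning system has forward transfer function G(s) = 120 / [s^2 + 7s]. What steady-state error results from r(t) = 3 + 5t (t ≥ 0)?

The denominator has no term below 7s — 1 pole at s=0, type 1. Treating each term separately:
  • 3: tracked with zero error.
  • 5t: e_ss = 5/K_v with K_v=120/7 → 7/24.
Total e_ss = 7/24.

7/24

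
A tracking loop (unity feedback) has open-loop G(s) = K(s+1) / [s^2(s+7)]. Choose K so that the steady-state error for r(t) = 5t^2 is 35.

System type = 2 (two poles at s=0).
K_a = lim_{s→0} s^2·G(s) = K·1 / (7) = (1/7)·K.
e_ss = 10/K_a = 35 ⇒ K_a = 2/7 ⇒ K = (2/7)/(1/7) = 2.

2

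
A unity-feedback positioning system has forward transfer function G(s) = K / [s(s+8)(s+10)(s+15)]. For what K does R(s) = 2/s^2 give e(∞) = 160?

15

One free integrator in G(s): this is a type 1 system.
K_v = lim_{s→0} s·G(s) = K / (8·10·15) = (1/1200)·K.
e_ss = 2/K_v = 160 ⇒ K_v = 0.0125 ⇒ K = 0.0125/(1/1200) = 15.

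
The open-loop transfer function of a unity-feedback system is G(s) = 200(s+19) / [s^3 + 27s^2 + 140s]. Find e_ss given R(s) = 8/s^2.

28/95

Factoring s from the denominator leaves a polynomial with constant term 140, so the system is type 1.
K_v = lim_{s→0} s·G(s) = 200·19 / 140 = 190/7.
e_ss = 8/K_v = 8/(190/7) = 28/95.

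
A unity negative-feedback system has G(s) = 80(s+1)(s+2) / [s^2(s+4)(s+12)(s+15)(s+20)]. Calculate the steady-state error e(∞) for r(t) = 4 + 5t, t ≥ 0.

Two free integrators in G(s): this is a type 2 system. By superposition:
  • 4: tracked with zero error.
  • 5t: tracked with zero error.
Total e_ss = 0.

0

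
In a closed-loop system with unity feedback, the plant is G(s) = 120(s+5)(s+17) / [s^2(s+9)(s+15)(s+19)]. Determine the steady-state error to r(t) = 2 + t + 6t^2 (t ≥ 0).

513/170

Two free integrators in G(s): this is a type 2 system. Taking each input component in turn:
  • 2: tracked with zero error.
  • t: tracked with zero error.
  • 6t^2: e_ss = 12/K_a with K_a=680/171 → 513/170.
Total e_ss = 513/170.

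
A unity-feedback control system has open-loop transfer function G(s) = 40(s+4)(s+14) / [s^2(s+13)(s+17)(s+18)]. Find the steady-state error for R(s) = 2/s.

The open loop has two poles at the origin → type 2 system.
K_p = ∞ for a type-2 system; e_ss to a step is zero.

0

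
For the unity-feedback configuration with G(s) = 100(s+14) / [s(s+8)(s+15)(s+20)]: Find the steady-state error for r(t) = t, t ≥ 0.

G(s) has one factor of s in the denominator, so the system is type 1.
K_v = lim_{s→0} s·G(s) = 100·14 / (8·15·20) = 7/12.
e_ss = 1/K_v = 1/(7/12) = 12/7.

12/7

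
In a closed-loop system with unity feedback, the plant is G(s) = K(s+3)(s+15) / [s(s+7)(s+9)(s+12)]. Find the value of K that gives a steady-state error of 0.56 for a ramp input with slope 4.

The open loop has one pole at the origin → type 1 system.
K_v = lim_{s→0} s·G(s) = K·3·15 / (7·9·12) = (5/84)·K.
e_ss = 4/K_v = 0.56 ⇒ K_v = 50/7 ⇒ K = (50/7)/(5/84) = 120.

120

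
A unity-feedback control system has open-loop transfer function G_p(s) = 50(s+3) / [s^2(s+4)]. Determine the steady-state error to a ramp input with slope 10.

0

Two free integrators in G_p(s): this is a type 2 system.
A type-2 system has K_v = ∞, so it tracks a ramp input with zero steady-state error.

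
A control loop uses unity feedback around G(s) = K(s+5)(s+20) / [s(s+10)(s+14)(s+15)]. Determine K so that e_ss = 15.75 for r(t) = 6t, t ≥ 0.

One free integrator in G(s): this is a type 1 system.
K_v = lim_{s→0} s·G(s) = K·5·20 / (10·14·15) = (1/21)·K.
e_ss = 6/K_v = 15.75 ⇒ K_v = 8/21 ⇒ K = (8/21)/(1/21) = 8.

8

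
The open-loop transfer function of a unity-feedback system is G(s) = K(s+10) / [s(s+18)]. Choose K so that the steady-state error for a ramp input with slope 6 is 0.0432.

G(s) has one factor of s in the denominator, so the system is type 1.
K_v = lim_{s→0} s·G(s) = K·10 / (18) = (5/9)·K.
e_ss = 6/K_v = 0.0432 ⇒ K_v = 1250/9 ⇒ K = (1250/9)/(5/9) = 250.

250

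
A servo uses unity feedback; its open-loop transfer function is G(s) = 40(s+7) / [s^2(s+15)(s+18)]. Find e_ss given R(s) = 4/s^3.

G(s) has two factors of s in the denominator, so the system is type 2.
K_a = lim_{s→0} s^2·G(s) = 40·7 / (15·18) = 28/27.
r(t) = 2t^2 gives R(s) = 4/s^3.
e_ss = 4/K_a = 4/(28/27) = 27/7.

27/7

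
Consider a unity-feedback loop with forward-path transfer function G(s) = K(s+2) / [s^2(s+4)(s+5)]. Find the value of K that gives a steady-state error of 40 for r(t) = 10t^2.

Two free integrators in G(s): this is a type 2 system.
K_a = lim_{s→0} s^2·G(s) = K·2 / (4·5) = 0.1·K.
e_ss = 20/K_a = 40 ⇒ K_a = 0.5 ⇒ K = 0.5/0.1 = 5.

5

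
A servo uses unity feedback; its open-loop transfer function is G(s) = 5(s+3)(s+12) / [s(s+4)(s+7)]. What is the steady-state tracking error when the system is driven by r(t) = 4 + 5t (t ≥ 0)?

7/9

G(s) has one factor of s in the denominator, so the system is type 1. Taking each input component in turn:
  • 4: tracked with zero error.
  • 5t: e_ss = 5/K_v with K_v=45/7 → 7/9.
Total e_ss = 7/9.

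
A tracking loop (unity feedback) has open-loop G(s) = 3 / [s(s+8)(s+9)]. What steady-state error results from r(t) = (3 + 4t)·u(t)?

96

System type = 1 (one pole at s=0). Treating each term separately:
  • 3: tracked with zero error.
  • 4t: e_ss = 4/K_v with K_v=1/24 → 96.
Total e_ss = 96.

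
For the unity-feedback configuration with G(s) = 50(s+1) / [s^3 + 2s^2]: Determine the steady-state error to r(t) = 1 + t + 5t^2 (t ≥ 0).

Lowest-order denominator term is 2s^2, so the open loop has 2 poles at the origin → type 2 system. Taking each input component in turn:
  • 1: tracked with zero error.
  • t: tracked with zero error.
  • 5t^2: e_ss = 10/K_a with K_a=25 → 0.4.
Total e_ss = 0.4.

0.4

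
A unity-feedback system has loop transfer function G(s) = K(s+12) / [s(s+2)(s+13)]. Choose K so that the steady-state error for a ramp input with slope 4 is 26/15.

5

System type = 1 (one pole at s=0).
K_v = lim_{s→0} s·G(s) = K·12 / (2·13) = (6/13)·K.
e_ss = 4/K_v = 26/15 ⇒ K_v = 30/13 ⇒ K = (30/13)/(6/13) = 5.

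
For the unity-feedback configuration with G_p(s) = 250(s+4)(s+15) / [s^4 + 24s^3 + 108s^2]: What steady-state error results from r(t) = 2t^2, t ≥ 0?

0.0288

Lowest-order denominator term is 108s^2, so the open loop has 2 poles at the origin → type 2 system.
K_a = lim_{s→0} s^2·G_p(s) = 250·4·15 / 108 = 1250/9.
r(t) = 2t^2 gives R(s) = 4/s^3.
e_ss = 4/K_a = 4/(1250/9) = 0.0288.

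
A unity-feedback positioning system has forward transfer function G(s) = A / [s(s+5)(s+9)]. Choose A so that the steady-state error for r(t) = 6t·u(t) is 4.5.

60

System type = 1 (one pole at s=0).
K_v = lim_{s→0} s·G(s) = A / (5·9) = (1/45)·A.
e_ss = 6/K_v = 4.5 ⇒ K_v = 4/3 ⇒ A = (4/3)/(1/45) = 60.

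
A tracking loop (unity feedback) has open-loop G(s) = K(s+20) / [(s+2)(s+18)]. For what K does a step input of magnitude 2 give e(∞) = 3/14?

G(s) has no factors of s in the denominator, so the system is type 0.
K_p = lim_{s→0} G(s) = K·20 / (2·18) = (5/9)·K.
e_ss = 2/(1 + K_p) = 3/14 ⇒ 1 + (5/9)·K = 28/3 ⇒ K = 15.

15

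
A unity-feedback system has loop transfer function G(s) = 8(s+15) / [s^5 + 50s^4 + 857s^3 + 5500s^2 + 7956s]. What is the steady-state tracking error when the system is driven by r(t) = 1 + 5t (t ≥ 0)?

Factoring s from the denominator leaves a polynomial with constant term 7956, so the system is type 1. Treating each term separately:
  • 1: tracked with zero error.
  • 5t: e_ss = 5/K_v with K_v=10/663 → 331.5.
Total e_ss = 331.5.

331.5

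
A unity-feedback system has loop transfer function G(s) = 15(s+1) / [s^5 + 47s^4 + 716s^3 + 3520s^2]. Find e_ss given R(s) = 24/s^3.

The denominator has no term below 3520s^2 — 2 poles at s=0, type 2.
K_a = lim_{s→0} s^2·G(s) = 15·1 / 3520 = 3/704.
r(t) = 12t^2 gives R(s) = 24/s^3.
e_ss = 24/K_a = 24/(3/704) = 5632.

5632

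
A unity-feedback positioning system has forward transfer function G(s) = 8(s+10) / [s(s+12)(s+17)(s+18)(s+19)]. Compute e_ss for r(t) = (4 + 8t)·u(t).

G(s) has one factor of s in the denominator, so the system is type 1. Treating each term separately:
  • 4: tracked with zero error.
  • 8t: e_ss = 8/K_v with K_v=10/8721 → 6976.8.
Total e_ss = 6976.8.

6976.8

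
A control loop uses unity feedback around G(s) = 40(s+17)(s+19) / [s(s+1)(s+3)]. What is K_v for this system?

12920/3

The open loop has one pole at the origin → type 1 system.
K_v = lim_{s→0} s·G(s) = 40·17·19 / (1·3) = 12920/3.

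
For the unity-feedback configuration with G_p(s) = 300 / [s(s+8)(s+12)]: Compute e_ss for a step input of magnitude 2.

0

System type = 1 (one pole at s=0).
A type-1 system has K_p = ∞, so it tracks a step input with zero steady-state error.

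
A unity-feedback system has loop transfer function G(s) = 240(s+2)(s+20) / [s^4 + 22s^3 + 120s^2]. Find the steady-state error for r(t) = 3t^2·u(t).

The denominator has no term below 120s^2 — 2 poles at s=0, type 2.
K_a = lim_{s→0} s^2·G(s) = 240·2·20 / 120 = 80.
r(t) = 3t^2 gives R(s) = 6/s^3.
e_ss = 6/K_a = 6/80 = 0.075.

0.075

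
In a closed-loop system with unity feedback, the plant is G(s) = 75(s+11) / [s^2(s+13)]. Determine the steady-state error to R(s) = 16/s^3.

System type = 2 (two poles at s=0).
K_a = lim_{s→0} s^2·G(s) = 75·11 / (13) = 825/13.
r(t) = 8t^2 gives R(s) = 16/s^3.
e_ss = 16/K_a = 16/(825/13) = 208/825.

208/825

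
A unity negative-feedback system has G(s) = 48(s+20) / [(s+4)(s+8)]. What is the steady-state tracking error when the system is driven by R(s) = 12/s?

G(s) has no factors of s in the denominator, so the system is type 0.
K_p = lim_{s→0} G(s) = 48·20 / (4·8) = 30.
e_ss = 12/(1 + K_p) = 12/31.

12/31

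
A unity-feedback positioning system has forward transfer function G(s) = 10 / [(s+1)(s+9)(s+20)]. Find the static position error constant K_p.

1/18

The open loop has no poles at the origin → type 0 system.
K_p = lim_{s→0} G(s) = 10 / (1·9·20) = 1/18.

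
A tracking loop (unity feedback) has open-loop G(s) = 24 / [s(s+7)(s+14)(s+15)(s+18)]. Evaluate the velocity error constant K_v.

2/2205

One free integrator in G(s): this is a type 1 system.
K_v = lim_{s→0} s·G(s) = 24 / (7·14·15·18) = 2/2205.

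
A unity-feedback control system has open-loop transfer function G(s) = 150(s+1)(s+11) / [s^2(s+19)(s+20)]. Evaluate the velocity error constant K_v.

K_v = lim_{s→0} s·G(s); with 2 poles at the origin the limit diverges, so K_v = ∞.

infinity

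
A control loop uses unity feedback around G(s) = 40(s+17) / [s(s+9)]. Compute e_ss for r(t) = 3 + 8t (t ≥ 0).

9/85

One free integrator in G(s): this is a type 1 system. By superposition:
  • 3: tracked with zero error.
  • 8t: e_ss = 8/K_v with K_v=680/9 → 9/85.
Total e_ss = 9/85.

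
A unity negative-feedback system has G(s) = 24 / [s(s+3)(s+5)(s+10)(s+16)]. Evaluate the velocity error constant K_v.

0.01

The open loop has one pole at the origin → type 1 system.
K_v = lim_{s→0} s·G(s) = 24 / (3·5·10·16) = 0.01.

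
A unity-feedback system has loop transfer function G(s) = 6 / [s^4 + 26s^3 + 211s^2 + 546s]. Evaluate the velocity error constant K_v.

1/91

The denominator has no term below 546s — 1 pole at s=0, type 1.
K_v = lim_{s→0} s·G(s) = 6 / 546 = 1/91.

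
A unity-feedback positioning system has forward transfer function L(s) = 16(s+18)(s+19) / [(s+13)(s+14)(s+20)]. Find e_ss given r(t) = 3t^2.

infinity

The open loop has no poles at the origin → type 0 system.
For a type-0 system K_a = 0, so e_ss to a parabolic input is unbounded.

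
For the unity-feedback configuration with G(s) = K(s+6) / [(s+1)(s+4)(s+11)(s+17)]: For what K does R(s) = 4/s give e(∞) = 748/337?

G(s) has no factors of s in the denominator, so the system is type 0.
K_p = lim_{s→0} G(s) = K·6 / (1·4·11·17) = (3/374)·K.
e_ss = 4/(1 + K_p) = 748/337 ⇒ 1 + (3/374)·K = 337/187 ⇒ K = 100.

100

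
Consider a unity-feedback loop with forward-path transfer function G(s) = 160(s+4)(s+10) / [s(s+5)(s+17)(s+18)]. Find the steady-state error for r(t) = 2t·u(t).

153/320

System type = 1 (one pole at s=0).
K_v = lim_{s→0} s·G(s) = 160·4·10 / (5·17·18) = 640/153.
e_ss = 2/K_v = 2/(640/153) = 153/320.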